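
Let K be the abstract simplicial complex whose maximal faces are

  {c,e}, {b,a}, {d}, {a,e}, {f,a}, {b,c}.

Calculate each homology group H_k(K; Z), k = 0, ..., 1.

Order the vertices as a < b < c < d < e < f. Listing each simplex with vertices in this order, K has dimension 1 with simplices:

  0-simplices (6): a, b, c, d, e, f
  1-simplices (5): ab, ae, af, bc, ce

so the chain groups are C_0 ≅ Z^6, C_1 ≅ Z^5.

The boundary map ∂_1: C_1 → C_0 is given by ∂[p,q] = [q] − [p]. For instance
  ∂af = f − a.
This gives a 6×5 integer matrix of rank 4; reducing to Smith normal form yields diagonal entries (1,1,1,1).

From H_k ≅ ker(∂_k) / im(∂_{k+1}) we obtain:

  H_0: rank C_0 − rank ∂_1 = 6 − 4 = 2, and the invariant factors of ∂_1 are all 1, so H_0 = Z^2.
  H_1: rank ker ∂_1 − rank ∂_2 = (5 − 4) − 0 = 1, and there is no ∂_2, so H_1 = Z.

H_0 = Z^2,  H_1 = Z.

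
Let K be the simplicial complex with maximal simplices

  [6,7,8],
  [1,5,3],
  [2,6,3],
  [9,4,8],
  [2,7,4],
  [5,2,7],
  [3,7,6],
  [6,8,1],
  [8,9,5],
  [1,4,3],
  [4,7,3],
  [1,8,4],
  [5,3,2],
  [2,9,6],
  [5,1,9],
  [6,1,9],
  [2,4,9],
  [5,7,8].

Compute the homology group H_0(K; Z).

Order the vertices as 1 < 2 < 3 < 4 < 5 < 6 < 7 < 8 < 9. Listing each simplex with vertices in this order, K has dimension 2 with simplices:

  0-simplices (9): [1], [2], [3], [4], [5], [6], [7], [8], [9]
  1-simplices (27): (27 of them)
  2-simplices (18): [1,3,4], [1,3,5], [1,4,8], [1,5,9], [1,6,8], [1,6,9], [2,3,5], [2,3,6], [2,4,7], [2,4,9], [2,5,7], [2,6,9], [3,4,7], [3,6,7], [4,8,9], [5,7,8], [5,8,9], [6,7,8]

giving chain groups C_0 ≅ Z^9, C_1 ≅ Z^27, C_2 ≅ Z^18.

Boundary ∂_1: C_1 → C_0 is given by ∂[p,q] = [q] − [p]. For instance
  ∂[4,9] = [9] − [4].
The 9×27 boundary matrix has rank 8 and Smith normal form diag(1,1,1,1,1,1,1,1).

∂_2: C_2 → C_1 maps a triangle to the signed sum of its edges. For instance
  ∂[2,3,6] = [3,6] − [2,6] + [2,3],
  ∂[4,8,9] = [8,9] − [4,9] + [4,8].
This gives a 27×18 integer matrix of rank 18; reducing to Smith normal form yields diagonal entries (1,1,1,1,1,1,1,1,1,1,1,1,1,1,1,1,1,2).

Now H_k = ker ∂_k / im ∂_{k+1}, so:

  H_0: rank C_0 − rank ∂_1 = 9 − 8 = 1, and the invariant factors of ∂_1 are all 1, so H_0 = Z.

H_0 = Z.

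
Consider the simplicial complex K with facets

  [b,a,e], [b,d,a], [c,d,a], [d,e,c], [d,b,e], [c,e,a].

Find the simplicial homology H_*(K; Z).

We work with the vertex ordering a < b < c < d < e. The simplices of K, each written with vertices in increasing order, are:

  0-simplices (5): a, b, c, d, e
  1-simplices (9): ab, ac, ad, ae, bd, be, cd, ce, de
  2-simplices (6): abd, abe, acd, ace, bde, cde

Hence C_0 ≅ Z^5, C_1 ≅ Z^9, C_2 ≅ Z^6.

Boundary ∂_1: C_1 → C_0 is given by ∂[p,q] = [q] − [p]. For instance
  ∂ce = e − c.
This gives a 5×9 integer matrix of rank 4; reducing to Smith normal form yields diagonal entries (1,1,1,1).

∂_2: C_2 → C_1 acts by ∂[p,q,r] = [q,r] − [p,r] + [p,q]. For instance
  ∂bde = de − be + bd,
  ∂abe = be − ae + ab.
As a 9×6 matrix over Z this has rank 5, with invariant factors (1,1,1,1,1).

Computing H_k = (kernel of ∂_k) / (image of ∂_{k+1}):

  H_0: rank C_0 − rank ∂_1 = 5 − 4 = 1, and the invariant factors of ∂_1 are all 1, so H_0 ≅ Z.
  H_1: rank ker ∂_1 − rank ∂_2 = (9 − 4) − 5 = 0, and the invariant factors of ∂_2 are all 1, so H_1 ≅ 0.
  H_2: rank ker ∂_2 − rank ∂_3 = (6 − 5) − 0 = 1, and there is no ∂_3, so H_2 ≅ Z.

As a check, the Euler characteristic is 5 − 9 + 6 = 2, which agrees with 1 − 0 + 1 = 2.

H_0 = Z,  H_1 = 0,  H_2 = Z.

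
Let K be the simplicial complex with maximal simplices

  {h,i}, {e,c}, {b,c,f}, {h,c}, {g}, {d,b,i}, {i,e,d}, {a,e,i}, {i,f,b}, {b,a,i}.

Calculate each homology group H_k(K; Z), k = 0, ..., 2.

Fix the vertex order a < b < c < d < e < f < g < h < i and write every simplex with vertices in increasing order. Then dim K = 2 and the simplices of K are:

  0-simplices (9): a, b, c, d, e, f, g, h, i
  1-simplices (15): ab, ae, ai, bc, bd, bf, bi, ce, cf, ch, de, di, ei, fi, hi
  2-simplices (6): abi, aei, bcf, bdi, bfi, dei

Hence C_0 ≅ Z^9, C_1 ≅ Z^15, C_2 ≅ Z^6.

Boundary ∂_1: C_1 → C_0 is given by ∂[p,q] = [q] − [p].
As a 9×15 matrix over Z this has rank 7, with invariant factors (1,1,1,1,1,1,1).

∂_2: C_2 → C_1 maps a triangle to the signed sum of its edges. For instance
  ∂abi = bi − ai + ab,
  ∂dei = ei − di + de.
As a 15×6 matrix over Z this has rank 6, with invariant factors (1,1,1,1,1,1).

From H_k ≅ ker(∂_k) / im(∂_{k+1}) we obtain:

  H_0: rank C_0 − rank ∂_1 = 9 − 7 = 2, and the invariant factors of ∂_1 are all 1, so H_0 = Z^2.
  H_1: rank ker ∂_1 − rank ∂_2 = (15 − 7) − 6 = 2, and the invariant factors of ∂_2 are all 1, so H_1 = Z^2.
  H_2: rank ker ∂_2 − rank ∂_3 = (6 − 6) − 0 = 0, and there is no ∂_3, so H_2 = 0.

H_0 = Z^2,  H_1 = Z^2,  H_2 = 0.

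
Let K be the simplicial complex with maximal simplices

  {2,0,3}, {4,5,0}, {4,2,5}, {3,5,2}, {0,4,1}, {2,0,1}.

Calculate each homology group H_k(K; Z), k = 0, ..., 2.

Take the total order 0 < 1 < 2 < 3 < 4 < 5 on the vertex set. Then K (dimension 2) consists of the simplices:

  0-simplices (6): [0], [1], [2], [3], [4], [5]
  1-simplices (12): [0,1], [0,2], [0,3], [0,4], [0,5], [1,2], [1,4], [2,3], [2,4], [2,5], [3,5], [4,5]
  2-simplices (6): [0,1,2], [0,1,4], [0,2,3], [0,4,5], [2,3,5], [2,4,5]

so the chain groups are C_0 ≅ Z^6, C_1 ≅ Z^12, C_2 ≅ Z^6.

Boundary ∂_1: C_1 → C_0 sends each edge [p,q] (with p < q) to q − p. For instance
  ∂[3,5] = [5] − [3].
This gives a 6×12 integer matrix of rank 5; reducing to Smith normal form yields diagonal entries (1,1,1,1,1).

Boundary ∂_2: C_2 → C_1 sends each 2-simplex [p,q,r] to [q,r] − [p,r] + [p,q]. For instance
  ∂[2,4,5] = [4,5] − [2,5] + [2,4],
  ∂[0,4,5] = [4,5] − [0,5] + [0,4].
The 12×6 boundary matrix has rank 6 and Smith normal form diag(1,1,1,1,1,1).

Computing H_k = (kernel of ∂_k) / (image of ∂_{k+1}):

  H_0: rank C_0 − rank ∂_1 = 6 − 5 = 1, and the invariant factors of ∂_1 are all 1, so H_0 = Z.
  H_1: rank ker ∂_1 − rank ∂_2 = (12 − 5) − 6 = 1, and the invariant factors of ∂_2 are all 1, so H_1 = Z.
  H_2: rank ker ∂_2 − rank ∂_3 = (6 − 6) − 0 = 0, and there is no ∂_3, so H_2 = 0.

(K is a triangulation of the cylinder S^1 x I.)

H_0 ≅ Z,  H_1 ≅ Z,  H_2 = 0.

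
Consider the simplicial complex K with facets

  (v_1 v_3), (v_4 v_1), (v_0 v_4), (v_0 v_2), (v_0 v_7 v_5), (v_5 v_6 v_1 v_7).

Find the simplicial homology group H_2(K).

H_2 = 0.

Take the total order v_0 < v_1 < v_2 < v_3 < v_4 < v_5 < v_6 < v_7 on the vertex set. Then K (dimension 3) consists of the simplices:

  0-simplices (8): [v_0], [v_1], [v_2], [v_3], [v_4], [v_5], [v_6], [v_7]
  1-simplices (12): [v_0,v_2], [v_0,v_4], [v_0,v_5], [v_0,v_7], [v_1,v_3], [v_1,v_4], [v_1,v_5], [v_1,v_6], [v_1,v_7], [v_5,v_6], [v_5,v_7], [v_6,v_7]
  2-simplices (5): [v_0,v_5,v_7], [v_1,v_5,v_6], [v_1,v_5,v_7], [v_1,v_6,v_7], [v_5,v_6,v_7]
  3-simplices (1): [v_1,v_5,v_6,v_7]

so the chain groups are C_0 ≅ Z^8, C_1 ≅ Z^12, C_2 ≅ Z^5, C_3 ≅ Z^1.

Boundary ∂_1: C_1 → C_0 sends each edge [p,q] (with p < q) to q − p.
As a 8×12 matrix over Z this has rank 7, with invariant factors (1,1,1,1,1,1,1).

The boundary map ∂_2: C_2 → C_1 acts by ∂[p,q,r] = [q,r] − [p,r] + [p,q]. For instance
  ∂[v_1,v_5,v_7] = [v_5,v_7] − [v_1,v_7] + [v_1,v_5],
  ∂[v_5,v_6,v_7] = [v_6,v_7] − [v_5,v_7] + [v_5,v_6].
As a 12×5 matrix over Z this has rank 4, with invariant factors (1,1,1,1).

The boundary map ∂_3: C_3 → C_2 sends each 3-simplex σ to the alternating sum Σ_i (−1)^i (σ with its i-th vertex removed). For instance
  ∂[v_1,v_5,v_6,v_7] = [v_5,v_6,v_7] − [v_1,v_6,v_7] + [v_1,v_5,v_7] − [v_1,v_5,v_6].
The resulting 5×1 matrix has rank 1, and its Smith normal form has invariant factors (1).

Now H_k = ker ∂_k / im ∂_{k+1}, so:

  H_2: rank ker ∂_2 − rank ∂_3 = (5 − 4) − 1 = 0, and the invariant factors of ∂_3 are all 1, so H_2 = 0.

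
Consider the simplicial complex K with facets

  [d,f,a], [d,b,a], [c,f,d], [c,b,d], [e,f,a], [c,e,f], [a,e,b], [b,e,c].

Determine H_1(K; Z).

We work with the vertex ordering a < b < c < d < e < f. The simplices of K, each written with vertices in increasing order, are:

  0-simplices (6): a, b, c, d, e, f
  1-simplices (12): ab, ad, ae, af, bc, bd, be, cd, ce, cf, df, ef
  2-simplices (8): abd, abe, adf, aef, bcd, bce, cdf, cef

Hence C_0 ≅ Z^6, C_1 ≅ Z^12, C_2 ≅ Z^8.

Boundary ∂_1: C_1 → C_0 is given by ∂[p,q] = [q] − [p].
The resulting 6×12 matrix has rank 5, and its Smith normal form has invariant factors (1,1,1,1,1).

∂_2: C_2 → C_1 acts by ∂[p,q,r] = [q,r] − [p,r] + [p,q]. For instance
  ∂bcd = cd − bd + bc,
  ∂abe = be − ae + ab.
As a 12×8 matrix over Z this has rank 7, with invariant factors (1,1,1,1,1,1,1).

From H_k ≅ ker(∂_k) / im(∂_{k+1}) we obtain:

  H_1: rank ker ∂_1 − rank ∂_2 = (12 − 5) − 7 = 0, and the invariant factors of ∂_2 are all 1, so H_1 ≅ 0.

H_1 = 0.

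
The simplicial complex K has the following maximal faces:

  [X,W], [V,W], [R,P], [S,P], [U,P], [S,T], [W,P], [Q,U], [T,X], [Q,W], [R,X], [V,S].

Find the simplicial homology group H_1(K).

We work with the vertex ordering P < Q < R < S < T < U < V < W < X. The simplices of K, each written with vertices in increasing order, are:

  0-simplices (9): P, Q, R, S, T, U, V, W, X
  1-simplices (12): PR, PS, PU, PW, QU, QW, RX, ST, SV, TX, VW, WX

giving chain groups C_0 ≅ Z^9, C_1 ≅ Z^12.

∂_1: C_1 → C_0 is given by ∂[p,q] = [q] − [p].
As a 9×12 matrix over Z this has rank 8, with invariant factors (1,1,1,1,1,1,1,1).

Computing H_k = (kernel of ∂_k) / (image of ∂_{k+1}):

  H_1: rank ker ∂_1 − rank ∂_2 = (12 − 8) − 0 = 4, and there is no ∂_2, so H_1 = Z^4.

H_1 ≅ Z^4.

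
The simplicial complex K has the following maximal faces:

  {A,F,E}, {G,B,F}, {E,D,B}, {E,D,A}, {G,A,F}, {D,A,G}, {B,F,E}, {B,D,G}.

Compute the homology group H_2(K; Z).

H_2 ≅ Z.

Fix the vertex order A < B < D < E < F < G and write every simplex with vertices in increasing order. Then dim K = 2 and the simplices of K are:

  0-simplices (6): A, B, D, E, F, G
  1-simplices (12): AD, AE, AF, AG, BD, BE, BF, BG, DE, DG, EF, FG
  2-simplices (8): ADE, ADG, AEF, AFG, BDE, BDG, BEF, BFG

Hence C_0 ≅ Z^6, C_1 ≅ Z^12, C_2 ≅ Z^8.

∂_1: C_1 → C_0 sends each edge [p,q] (with p < q) to q − p.
This gives a 6×12 integer matrix of rank 5; reducing to Smith normal form yields diagonal entries (1,1,1,1,1).

The boundary map ∂_2: C_2 → C_1 acts by ∂[p,q,r] = [q,r] − [p,r] + [p,q]. For instance
  ∂AEF = EF − AF + AE,
  ∂BFG = FG − BG + BF.
The resulting 12×8 matrix has rank 7, and its Smith normal form has invariant factors (1,1,1,1,1,1,1).

Now H_k = ker ∂_k / im ∂_{k+1}, so:

  H_2: rank ker ∂_2 − rank ∂_3 = (8 − 7) − 0 = 1, and there is no ∂_3, so H_2 ≅ Z.

(K is a triangulation of the 2-sphere S^2.)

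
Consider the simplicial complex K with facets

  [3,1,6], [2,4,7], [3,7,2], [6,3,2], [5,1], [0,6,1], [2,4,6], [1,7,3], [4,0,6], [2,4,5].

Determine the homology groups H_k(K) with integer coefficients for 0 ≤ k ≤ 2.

We work with the vertex ordering 0 < 1 < 2 < 3 < 4 < 5 < 6 < 7. The simplices of K, each written with vertices in increasing order, are:

  0-simplices (8): [0], [1], [2], [3], [4], [5], [6], [7]
  1-simplices (17): [0,1], [0,4], [0,6], [1,3], [1,5], [1,6], [1,7], [2,3], [2,4], [2,5], [2,6], [2,7], [3,6], [3,7], [4,5], [4,6], [4,7]
  2-simplices (9): [0,1,6], [0,4,6], [1,3,6], [1,3,7], [2,3,6], [2,3,7], [2,4,5], [2,4,6], [2,4,7]

Hence C_0 ≅ Z^8, C_1 ≅ Z^17, C_2 ≅ Z^9.

∂_1: C_1 → C_0 is given by ∂[p,q] = [q] − [p]. For instance
  ∂[4,6] = [6] − [4].
The resulting 8×17 matrix has rank 7, and its Smith normal form has invariant factors (1,1,1,1,1,1,1).

The boundary map ∂_2: C_2 → C_1 acts by ∂[p,q,r] = [q,r] − [p,r] + [p,q]. For instance
  ∂[2,4,6] = [4,6] − [2,6] + [2,4],
  ∂[2,4,5] = [4,5] − [2,5] + [2,4].
As a 17×9 matrix over Z this has rank 9, with invariant factors (1,1,1,1,1,1,1,1,1).

Computing H_k = (kernel of ∂_k) / (image of ∂_{k+1}):

  H_0: rank C_0 − rank ∂_1 = 8 − 7 = 1, and the invariant factors of ∂_1 are all 1, so H_0 = Z.
  H_1: rank ker ∂_1 − rank ∂_2 = (17 − 7) − 9 = 1, and the invariant factors of ∂_2 are all 1, so H_1 = Z.
  H_2: rank ker ∂_2 − rank ∂_3 = (9 − 9) − 0 = 0, and there is no ∂_3, so H_2 = 0.

As a check, the Euler characteristic is 8 − 17 + 9 = 0, which agrees with 1 − 1 + 0 = 0.

H_0 ≅ Z,  H_1 ≅ Z,  H_2 = 0.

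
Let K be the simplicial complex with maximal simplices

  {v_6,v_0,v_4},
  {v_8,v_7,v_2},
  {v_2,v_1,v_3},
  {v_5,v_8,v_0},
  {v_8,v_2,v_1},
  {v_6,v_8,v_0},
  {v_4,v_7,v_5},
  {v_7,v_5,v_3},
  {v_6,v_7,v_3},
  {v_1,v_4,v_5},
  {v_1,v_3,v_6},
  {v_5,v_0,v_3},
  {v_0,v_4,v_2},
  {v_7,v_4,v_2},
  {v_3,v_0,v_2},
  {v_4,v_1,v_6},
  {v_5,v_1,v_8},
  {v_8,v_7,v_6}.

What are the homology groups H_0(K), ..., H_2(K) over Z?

We work with the vertex ordering v_0 < v_1 < v_2 < v_3 < v_4 < v_5 < v_6 < v_7 < v_8. The simplices of K, each written with vertices in increasing order, are:

  0-simplices (9): [v_0], [v_1], [v_2], [v_3], [v_4], [v_5], [v_6], [v_7], [v_8]
  1-simplices (27): (27 of them)
  2-simplices (18): (18 of them)

Hence C_0 ≅ Z^9, C_1 ≅ Z^27, C_2 ≅ Z^18.

The boundary map ∂_1: C_1 → C_0 sends each edge [p,q] (with p < q) to q − p.
The 9×27 boundary matrix has rank 8 and Smith normal form diag(1,1,1,1,1,1,1,1).

∂_2: C_2 → C_1 acts by ∂[p,q,r] = [q,r] − [p,r] + [p,q]. For instance
  ∂[v_0,v_4,v_6] = [v_4,v_6] − [v_0,v_6] + [v_0,v_4],
  ∂[v_1,v_2,v_8] = [v_2,v_8] − [v_1,v_8] + [v_1,v_2].
As a 27×18 matrix over Z this has rank 17, with invariant factors (1,1,1,1,1,1,1,1,1,1,1,1,1,1,1,1,1).

Now H_k = ker ∂_k / im ∂_{k+1}, so:

  H_0: rank C_0 − rank ∂_1 = 9 − 8 = 1, and the invariant factors of ∂_1 are all 1, so H_0 ≅ Z.
  H_1: rank ker ∂_1 − rank ∂_2 = (27 − 8) − 17 = 2, and the invariant factors of ∂_2 are all 1, so H_1 ≅ Z^2.
  H_2: rank ker ∂_2 − rank ∂_3 = (18 − 17) − 0 = 1, and there is no ∂_3, so H_2 ≅ Z.

H_0 = Z,  H_1 = Z^2,  H_2 = Z.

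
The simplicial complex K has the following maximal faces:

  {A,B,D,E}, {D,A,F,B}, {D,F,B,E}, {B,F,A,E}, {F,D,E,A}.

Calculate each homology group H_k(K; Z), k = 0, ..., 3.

H_0 = Z,  H_1 = 0,  H_2 = 0,  H_3 = Z.

Fix the vertex order A < B < D < E < F and write every simplex with vertices in increasing order. Then dim K = 3 and the simplices of K are:

  0-simplices (5): A, B, D, E, F
  1-simplices (10): AB, AD, AE, AF, BD, BE, BF, DE, DF, EF
  2-simplices (10): ABD, ABE, ABF, ADE, ADF, AEF, BDE, BDF, BEF, DEF
  3-simplices (5): ABDE, ABDF, ABEF, ADEF, BDEF

Hence C_0 ≅ Z^5, C_1 ≅ Z^10, C_2 ≅ Z^10, C_3 ≅ Z^5.

Boundary ∂_1: C_1 → C_0 is given by ∂[p,q] = [q] − [p]. For instance
  ∂AB = B − A.
This gives a 5×10 integer matrix of rank 4; reducing to Smith normal form yields diagonal entries (1,1,1,1).

The boundary map ∂_2: C_2 → C_1 acts by ∂[p,q,r] = [q,r] − [p,r] + [p,q]. For instance
  ∂ABE = BE − AE + AB,
  ∂DEF = EF − DF + DE.
The 10×10 boundary matrix has rank 6 and Smith normal form diag(1,1,1,1,1,1).

∂_3: C_3 → C_2 sends each 3-simplex σ to the alternating sum Σ_i (−1)^i (σ with its i-th vertex removed). For instance
  ∂ABEF = BEF − AEF + ABF − ABE,
  ∂BDEF = DEF − BEF + BDF − BDE.
This gives a 10×5 integer matrix of rank 4; reducing to Smith normal form yields diagonal entries (1,1,1,1).

Computing H_k = (kernel of ∂_k) / (image of ∂_{k+1}):

  H_0: rank C_0 − rank ∂_1 = 5 − 4 = 1, and the invariant factors of ∂_1 are all 1, so H_0 = Z.
  H_1: rank ker ∂_1 − rank ∂_2 = (10 − 4) − 6 = 0, and the invariant factors of ∂_2 are all 1, so H_1 = 0.
  H_2: rank ker ∂_2 − rank ∂_3 = (10 − 6) − 4 = 0, and the invariant factors of ∂_3 are all 1, so H_2 = 0.
  H_3: rank ker ∂_3 − rank ∂_4 = (5 − 4) − 0 = 1, and there is no ∂_4, so H_3 = Z.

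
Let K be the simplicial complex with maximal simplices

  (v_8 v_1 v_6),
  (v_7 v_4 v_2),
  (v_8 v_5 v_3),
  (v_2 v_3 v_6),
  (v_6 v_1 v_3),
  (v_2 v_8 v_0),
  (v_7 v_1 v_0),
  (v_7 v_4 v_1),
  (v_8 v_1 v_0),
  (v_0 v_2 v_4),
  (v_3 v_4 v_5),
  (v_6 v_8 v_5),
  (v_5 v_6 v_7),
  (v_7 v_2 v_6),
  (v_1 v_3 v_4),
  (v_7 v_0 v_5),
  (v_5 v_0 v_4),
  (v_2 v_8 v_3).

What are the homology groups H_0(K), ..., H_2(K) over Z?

We work with the vertex ordering v_0 < v_1 < v_2 < v_3 < v_4 < v_5 < v_6 < v_7 < v_8. The simplices of K, each written with vertices in increasing order, are:

  0-simplices (9): [v_0], [v_1], [v_2], [v_3], [v_4], [v_5], [v_6], [v_7], [v_8]
  1-simplices (27): (27 of them)
  2-simplices (18): (18 of them)

so the chain groups are C_0 ≅ Z^9, C_1 ≅ Z^27, C_2 ≅ Z^18.

The boundary map ∂_1: C_1 → C_0 maps an edge to its endpoints' difference, ∂[p,q] = q − p. For instance
  ∂[v_2,v_6] = [v_6] − [v_2].
As a 9×27 matrix over Z this has rank 8, with invariant factors (1,1,1,1,1,1,1,1).

The boundary map ∂_2: C_2 → C_1 acts by ∂[p,q,r] = [q,r] − [p,r] + [p,q]. For instance
  ∂[v_2,v_3,v_6] = [v_3,v_6] − [v_2,v_6] + [v_2,v_3],
  ∂[v_1,v_6,v_8] = [v_6,v_8] − [v_1,v_8] + [v_1,v_6].
As a 27×18 matrix over Z this has rank 18, with invariant factors (1,1,1,1,1,1,1,1,1,1,1,1,1,1,1,1,1,2).

From H_k ≅ ker(∂_k) / im(∂_{k+1}) we obtain:

  H_0: rank C_0 − rank ∂_1 = 9 − 8 = 1, and the invariant factors of ∂_1 are all 1, so H_0 ≅ Z.
  H_1: rank ker ∂_1 − rank ∂_2 = (27 − 8) − 18 = 1, and ∂_2 has invariant factor 2 > 1, so H_1 ≅ Z ⊕ Z_2.
  H_2: rank ker ∂_2 − rank ∂_3 = (18 − 18) − 0 = 0, and there is no ∂_3, so H_2 ≅ 0.

H_0 = Z,  H_1 = Z ⊕ Z_2,  H_2 = 0.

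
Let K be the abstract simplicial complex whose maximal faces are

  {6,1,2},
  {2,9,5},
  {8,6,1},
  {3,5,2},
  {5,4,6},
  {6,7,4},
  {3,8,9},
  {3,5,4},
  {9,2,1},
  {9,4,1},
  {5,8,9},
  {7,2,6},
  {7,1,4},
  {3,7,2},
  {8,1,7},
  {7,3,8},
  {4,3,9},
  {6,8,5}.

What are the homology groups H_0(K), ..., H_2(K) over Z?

Fix the vertex order 1 < 2 < 3 < 4 < 5 < 6 < 7 < 8 < 9 and write every simplex with vertices in increasing order. Then dim K = 2 and the simplices of K are:

  0-simplices (9): [1], [2], [3], [4], [5], [6], [7], [8], [9]
  1-simplices (27): (27 of them)
  2-simplices (18): [1,2,6], [1,2,9], [1,4,7], [1,4,9], [1,6,8], [1,7,8], [2,3,5], [2,3,7], [2,5,9], [2,6,7], [3,4,5], [3,4,9], [3,7,8], [3,8,9], [4,5,6], [4,6,7], [5,6,8], [5,8,9]

so the chain groups are C_0 ≅ Z^9, C_1 ≅ Z^27, C_2 ≅ Z^18.

The boundary map ∂_1: C_1 → C_0 maps an edge to its endpoints' difference, ∂[p,q] = q − p. For instance
  ∂[8,9] = [9] − [8].
As a 9×27 matrix over Z this has rank 8, with invariant factors (1,1,1,1,1,1,1,1).

The boundary map ∂_2: C_2 → C_1 sends each 2-simplex [p,q,r] to [q,r] − [p,r] + [p,q]. For instance
  ∂[3,4,5] = [4,5] − [3,5] + [3,4],
  ∂[4,6,7] = [6,7] − [4,7] + [4,6].
As a 27×18 matrix over Z this has rank 18, with invariant factors (1,1,1,1,1,1,1,1,1,1,1,1,1,1,1,1,1,2).

Now H_k = ker ∂_k / im ∂_{k+1}, so:

  H_0: rank C_0 − rank ∂_1 = 9 − 8 = 1, and the invariant factors of ∂_1 are all 1, so H_0 ≅ Z.
  H_1: rank ker ∂_1 − rank ∂_2 = (27 − 8) − 18 = 1, and ∂_2 has invariant factor 2 > 1, so H_1 ≅ Z ⊕ Z_2.
  H_2: rank ker ∂_2 − rank ∂_3 = (18 − 18) − 0 = 0, and there is no ∂_3, so H_2 ≅ 0.

As a check, the Euler characteristic is 9 − 27 + 18 = 0, which agrees with 1 − 1 + 0 = 0.

H_0 = Z,  H_1 = Z ⊕ Z_2,  H_2 = 0.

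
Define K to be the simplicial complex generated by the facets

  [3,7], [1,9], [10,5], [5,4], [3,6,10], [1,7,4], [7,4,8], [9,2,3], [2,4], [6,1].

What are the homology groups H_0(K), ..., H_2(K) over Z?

H_0 = Z,  H_1 = Z^4,  H_2 = 0.

Order the vertices as 1 < 2 < 3 < 4 < 5 < 6 < 7 < 8 < 9 < 10. Listing each simplex with vertices in this order, K has dimension 2 with simplices:

  0-simplices (10): [1], [2], [3], [4], [5], [6], [7], [8], [9], [10]
  1-simplices (17): [1,4], [1,6], [1,7], [1,9], [2,3], [2,4], [2,9], [3,6], [3,7], [3,9], [3,10], [4,5], [4,7], [4,8], [5,10], [6,10], [7,8]
  2-simplices (4): [1,4,7], [2,3,9], [3,6,10], [4,7,8]

giving chain groups C_0 ≅ Z^10, C_1 ≅ Z^17, C_2 ≅ Z^4.

∂_1: C_1 → C_0 maps an edge to its endpoints' difference, ∂[p,q] = q − p. For instance
  ∂[3,10] = [10] − [3].
The 10×17 boundary matrix has rank 9 and Smith normal form diag(1,1,1,1,1,1,1,1,1).

The boundary map ∂_2: C_2 → C_1 sends each 2-simplex [p,q,r] to [q,r] − [p,r] + [p,q]. For instance
  ∂[4,7,8] = [7,8] − [4,8] + [4,7],
  ∂[3,6,10] = [6,10] − [3,10] + [3,6].
This gives a 17×4 integer matrix of rank 4; reducing to Smith normal form yields diagonal entries (1,1,1,1).

From H_k ≅ ker(∂_k) / im(∂_{k+1}) we obtain:

  H_0: rank C_0 − rank ∂_1 = 10 − 9 = 1, and the invariant factors of ∂_1 are all 1, so H_0 = Z.
  H_1: rank ker ∂_1 − rank ∂_2 = (17 − 9) − 4 = 4, and the invariant factors of ∂_2 are all 1, so H_1 = Z^4.
  H_2: rank ker ∂_2 − rank ∂_3 = (4 − 4) − 0 = 0, and there is no ∂_3, so H_2 = 0.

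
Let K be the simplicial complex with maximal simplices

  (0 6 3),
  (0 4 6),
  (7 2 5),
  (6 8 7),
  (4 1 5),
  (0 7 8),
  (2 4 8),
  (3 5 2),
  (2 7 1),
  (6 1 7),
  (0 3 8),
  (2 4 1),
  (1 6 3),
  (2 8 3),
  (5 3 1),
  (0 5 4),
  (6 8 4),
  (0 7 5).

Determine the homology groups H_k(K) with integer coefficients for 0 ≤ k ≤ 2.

Take the total order 0 < 1 < 2 < 3 < 4 < 5 < 6 < 7 < 8 on the vertex set. Then K (dimension 2) consists of the simplices:

  0-simplices (9): [0], [1], [2], [3], [4], [5], [6], [7], [8]
  1-simplices (27): (27 of them)
  2-simplices (18): [0,3,6], [0,3,8], [0,4,5], [0,4,6], [0,5,7], [0,7,8], [1,2,4], [1,2,7], [1,3,5], [1,3,6], [1,4,5], [1,6,7], [2,3,5], [2,3,8], [2,4,8], [2,5,7], [4,6,8], [6,7,8]

giving chain groups C_0 ≅ Z^9, C_1 ≅ Z^27, C_2 ≅ Z^18.

Boundary ∂_1: C_1 → C_0 is given by ∂[p,q] = [q] − [p]. For instance
  ∂[2,8] = [8] − [2].
The resulting 9×27 matrix has rank 8, and its Smith normal form has invariant factors (1,1,1,1,1,1,1,1).

The boundary map ∂_2: C_2 → C_1 acts by ∂[p,q,r] = [q,r] − [p,r] + [p,q]. For instance
  ∂[0,5,7] = [5,7] − [0,7] + [0,5],
  ∂[1,6,7] = [6,7] − [1,7] + [1,6].
The 27×18 boundary matrix has rank 18 and Smith normal form diag(1,1,1,1,1,1,1,1,1,1,1,1,1,1,1,1,1,2).

Computing H_k = (kernel of ∂_k) / (image of ∂_{k+1}):

  H_0: rank C_0 − rank ∂_1 = 9 − 8 = 1, and the invariant factors of ∂_1 are all 1, so H_0 ≅ Z.
  H_1: rank ker ∂_1 − rank ∂_2 = (27 − 8) − 18 = 1, and ∂_2 has invariant factor 2 > 1, so H_1 ≅ Z × Z/2.
  H_2: rank ker ∂_2 − rank ∂_3 = (18 − 18) − 0 = 0, and there is no ∂_3, so H_2 ≅ 0.

(K is a triangulation of the Klein bottle.)

H_0 ≅ Z,  H_1 ≅ Z × Z/2,  H_2 = 0.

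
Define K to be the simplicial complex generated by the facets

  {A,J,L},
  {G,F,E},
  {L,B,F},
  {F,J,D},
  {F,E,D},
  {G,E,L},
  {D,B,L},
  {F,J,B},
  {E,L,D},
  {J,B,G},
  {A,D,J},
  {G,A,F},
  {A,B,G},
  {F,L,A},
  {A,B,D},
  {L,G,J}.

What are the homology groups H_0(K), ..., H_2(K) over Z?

K has 8 vertices, 24 edges, 16 triangles.
rank ∂_0 = 0, rank ∂_1 = 7 ⇒ b_0 = 8 − 0 − 7 = 1; all invariant factors of ∂_1 are 1 so no torsion. So H_0 ≅ Z.
rank ∂_1 = 7, rank ∂_2 = 15 ⇒ b_1 = 24 − 7 − 15 = 2; all invariant factors of ∂_2 are 1 so no torsion. So H_1 ≅ Z^2.
rank ∂_2 = 15, rank ∂_3 = 0 ⇒ b_2 = 16 − 15 − 0 = 1. So H_2 ≅ Z.

H_0 = Z,  H_1 = Z^2,  H_2 = Z.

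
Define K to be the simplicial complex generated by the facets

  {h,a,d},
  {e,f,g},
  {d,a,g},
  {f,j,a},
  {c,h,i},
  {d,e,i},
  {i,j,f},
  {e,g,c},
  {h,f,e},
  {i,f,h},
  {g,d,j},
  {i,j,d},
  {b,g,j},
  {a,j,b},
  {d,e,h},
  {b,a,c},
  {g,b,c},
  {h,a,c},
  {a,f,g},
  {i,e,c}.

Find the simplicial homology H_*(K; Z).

H_0 ≅ Z,  H_1 ≅ Z ⊕ Z_2,  H_2 = 0.

Order the vertices as a < b < c < d < e < f < g < h < i < j. Listing each simplex with vertices in this order, K has dimension 2 with simplices:

  0-simplices (10): a, b, c, d, e, f, g, h, i, j
  1-simplices (30): ab, ac, ad, af, ag, ah, aj, bc, bg, bj, ce, cg, ch, ci, de, dg, dh, di, dj, ef, eg, eh, ei, fg, fh, fi, fj, gj, hi, ij
  2-simplices (20): abc, abj, ach, adg, adh, afg, afj, bcg, bgj, ceg, cei, chi, deh, dei, dgj, dij, efg, efh, fhi, fij

Hence C_0 ≅ Z^10, C_1 ≅ Z^30, C_2 ≅ Z^20.

∂_1: C_1 → C_0 sends each edge [p,q] (with p < q) to q − p. For instance
  ∂fj = j − f.
The 10×30 boundary matrix has rank 9 and Smith normal form diag(1,1,1,1,1,1,1,1,1).

∂_2: C_2 → C_1 sends each 2-simplex [p,q,r] to [q,r] − [p,r] + [p,q]. For instance
  ∂adh = dh − ah + ad,
  ∂cei = ei − ci + ce.
The 30×20 boundary matrix has rank 20 and Smith normal form diag(1,1,1,1,1,1,1,1,1,1,1,1,1,1,1,1,1,1,1,2).

Reading off H_k = ker ∂_k / im ∂_{k+1}:

  H_0: rank C_0 − rank ∂_1 = 10 − 9 = 1, and the invariant factors of ∂_1 are all 1, so H_0 ≅ Z.
  H_1: rank ker ∂_1 − rank ∂_2 = (30 − 9) − 20 = 1, and ∂_2 has invariant factor 2 > 1, so H_1 ≅ Z ⊕ Z_2.
  H_2: rank ker ∂_2 − rank ∂_3 = (20 − 20) − 0 = 0, and there is no ∂_3, so H_2 ≅ 0.

As a check, the Euler characteristic is 10 − 30 + 20 = 0, which agrees with 1 − 1 + 0 = 0.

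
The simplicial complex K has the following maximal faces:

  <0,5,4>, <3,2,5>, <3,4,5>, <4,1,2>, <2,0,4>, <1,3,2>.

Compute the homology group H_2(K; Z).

H_2 ≅ 0.

Take the total order 0 < 1 < 2 < 3 < 4 < 5 on the vertex set. Then K (dimension 2) consists of the simplices:

  0-simplices (6): [0], [1], [2], [3], [4], [5]
  1-simplices (12): [0,2], [0,4], [0,5], [1,2], [1,3], [1,4], [2,3], [2,4], [2,5], [3,4], [3,5], [4,5]
  2-simplices (6): [0,2,4], [0,4,5], [1,2,3], [1,2,4], [2,3,5], [3,4,5]

so the chain groups are C_0 ≅ Z^6, C_1 ≅ Z^12, C_2 ≅ Z^6.

∂_1: C_1 → C_0 sends each edge [p,q] (with p < q) to q − p. For instance
  ∂[3,4] = [4] − [3].
The 6×12 boundary matrix has rank 5 and Smith normal form diag(1,1,1,1,1).

The boundary map ∂_2: C_2 → C_1 sends each 2-simplex [p,q,r] to [q,r] − [p,r] + [p,q]. For instance
  ∂[0,4,5] = [4,5] − [0,5] + [0,4],
  ∂[0,2,4] = [2,4] − [0,4] + [0,2].
The 12×6 boundary matrix has rank 6 and Smith normal form diag(1,1,1,1,1,1).

Computing H_k = (kernel of ∂_k) / (image of ∂_{k+1}):

  H_2: rank ker ∂_2 − rank ∂_3 = (6 − 6) − 0 = 0, and there is no ∂_3, so H_2 ≅ 0.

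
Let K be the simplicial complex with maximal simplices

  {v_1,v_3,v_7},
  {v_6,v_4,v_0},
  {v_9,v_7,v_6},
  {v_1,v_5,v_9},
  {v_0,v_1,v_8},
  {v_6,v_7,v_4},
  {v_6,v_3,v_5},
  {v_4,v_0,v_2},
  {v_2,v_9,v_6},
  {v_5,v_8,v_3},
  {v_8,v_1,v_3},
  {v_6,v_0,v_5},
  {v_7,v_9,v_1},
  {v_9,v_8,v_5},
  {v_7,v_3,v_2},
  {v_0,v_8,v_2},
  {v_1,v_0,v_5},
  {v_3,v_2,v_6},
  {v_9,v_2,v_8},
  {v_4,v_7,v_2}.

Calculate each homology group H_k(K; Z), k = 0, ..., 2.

Fix the vertex order v_0 < v_1 < v_2 < v_3 < v_4 < v_5 < v_6 < v_7 < v_8 < v_9 and write every simplex with vertices in increasing order. Then dim K = 2 and the simplices of K are:

  0-simplices (10): [v_0], [v_1], [v_2], [v_3], [v_4], [v_5], [v_6], [v_7], [v_8], [v_9]
  1-simplices (30): (30 of them)
  2-simplices (20): (20 of them)

giving chain groups C_0 ≅ Z^10, C_1 ≅ Z^30, C_2 ≅ Z^20.

The boundary map ∂_1: C_1 → C_0 maps an edge to its endpoints' difference, ∂[p,q] = q − p. For instance
  ∂[v_2,v_6] = [v_6] − [v_2].
As a 10×30 matrix over Z this has rank 9, with invariant factors (1,1,1,1,1,1,1,1,1).

∂_2: C_2 → C_1 acts by ∂[p,q,r] = [q,r] − [p,r] + [p,q]. For instance
  ∂[v_5,v_8,v_9] = [v_8,v_9] − [v_5,v_9] + [v_5,v_8],
  ∂[v_1,v_5,v_9] = [v_5,v_9] − [v_1,v_9] + [v_1,v_5].
As a 30×20 matrix over Z this has rank 20, with invariant factors (1,1,1,1,1,1,1,1,1,1,1,1,1,1,1,1,1,1,1,2).

Now H_k = ker ∂_k / im ∂_{k+1}, so:

  H_0: rank C_0 − rank ∂_1 = 10 − 9 = 1, and the invariant factors of ∂_1 are all 1, so H_0 ≅ Z.
  H_1: rank ker ∂_1 − rank ∂_2 = (30 − 9) − 20 = 1, and ∂_2 has invariant factor 2 > 1, so H_1 ≅ Z ⊕ Z/2Z.
  H_2: rank ker ∂_2 − rank ∂_3 = (20 − 20) − 0 = 0, and there is no ∂_3, so H_2 ≅ 0.

H_0 = Z,  H_1 = Z ⊕ Z/2Z,  H_2 = 0.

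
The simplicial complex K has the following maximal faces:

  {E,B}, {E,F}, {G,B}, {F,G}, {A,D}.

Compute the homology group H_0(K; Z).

Take the total order A < B < D < E < F < G on the vertex set. Then K (dimension 1) consists of the simplices:

  0-simplices (6): A, B, D, E, F, G
  1-simplices (5): AD, BE, BG, EF, FG

giving chain groups C_0 ≅ Z^6, C_1 ≅ Z^5.

Boundary ∂_1: C_1 → C_0 sends each edge [p,q] (with p < q) to q − p.
This gives a 6×5 integer matrix of rank 4; reducing to Smith normal form yields diagonal entries (1,1,1,1).

From H_k ≅ ker(∂_k) / im(∂_{k+1}) we obtain:

  H_0: rank C_0 − rank ∂_1 = 6 − 4 = 2, and the invariant factors of ∂_1 are all 1, so H_0 = Z^2.

H_0 ≅ Z^2.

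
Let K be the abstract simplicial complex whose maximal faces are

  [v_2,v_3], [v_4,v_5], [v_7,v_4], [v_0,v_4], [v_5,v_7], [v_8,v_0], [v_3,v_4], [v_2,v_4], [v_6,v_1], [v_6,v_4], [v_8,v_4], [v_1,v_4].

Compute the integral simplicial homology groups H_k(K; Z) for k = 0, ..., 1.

We work with the vertex ordering v_0 < v_1 < v_2 < v_3 < v_4 < v_5 < v_6 < v_7 < v_8. The simplices of K, each written with vertices in increasing order, are:

  0-simplices (9): [v_0], [v_1], [v_2], [v_3], [v_4], [v_5], [v_6], [v_7], [v_8]
  1-simplices (12): [v_0,v_4], [v_0,v_8], [v_1,v_4], [v_1,v_6], [v_2,v_3], [v_2,v_4], [v_3,v_4], [v_4,v_5], [v_4,v_6], [v_4,v_7], [v_4,v_8], [v_5,v_7]

so the chain groups are C_0 ≅ Z^9, C_1 ≅ Z^12.

∂_1: C_1 → C_0 is given by ∂[p,q] = [q] − [p]. For instance
  ∂[v_4,v_6] = [v_6] − [v_4].
The 9×12 boundary matrix has rank 8 and Smith normal form diag(1,1,1,1,1,1,1,1).

From H_k ≅ ker(∂_k) / im(∂_{k+1}) we obtain:

  H_0: rank C_0 − rank ∂_1 = 9 − 8 = 1, and the invariant factors of ∂_1 are all 1, so H_0 = Z.
  H_1: rank ker ∂_1 − rank ∂_2 = (12 − 8) − 0 = 4, and there is no ∂_2, so H_1 = Z^4.

As a check, the Euler characteristic is 9 − 12 = -3, which agrees with 1 − 4 = -3.
(K is a triangulation of a wedge of 4 circles.)

H_0 ≅ Z,  H_1 ≅ Z^4.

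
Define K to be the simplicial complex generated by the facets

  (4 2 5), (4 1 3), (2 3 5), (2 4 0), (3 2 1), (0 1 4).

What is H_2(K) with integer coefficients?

H_2 = 0.

Order the vertices as 0 < 1 < 2 < 3 < 4 < 5. Listing each simplex with vertices in this order, K has dimension 2 with simplices:

  0-simplices (6): [0], [1], [2], [3], [4], [5]
  1-simplices (12): [0,1], [0,2], [0,4], [1,2], [1,3], [1,4], [2,3], [2,4], [2,5], [3,4], [3,5], [4,5]
  2-simplices (6): [0,1,4], [0,2,4], [1,2,3], [1,3,4], [2,3,5], [2,4,5]

so the chain groups are C_0 ≅ Z^6, C_1 ≅ Z^12, C_2 ≅ Z^6.

Boundary ∂_1: C_1 → C_0 sends each edge [p,q] (with p < q) to q − p. For instance
  ∂[2,4] = [4] − [2].
The 6×12 boundary matrix has rank 5 and Smith normal form diag(1,1,1,1,1).

Boundary ∂_2: C_2 → C_1 acts by ∂[p,q,r] = [q,r] − [p,r] + [p,q]. For instance
  ∂[1,3,4] = [3,4] − [1,4] + [1,3],
  ∂[1,2,3] = [2,3] − [1,3] + [1,2].
The 12×6 boundary matrix has rank 6 and Smith normal form diag(1,1,1,1,1,1).

Computing H_k = (kernel of ∂_k) / (image of ∂_{k+1}):

  H_2: rank ker ∂_2 − rank ∂_3 = (6 − 6) − 0 = 0, and there is no ∂_3, so H_2 ≅ 0.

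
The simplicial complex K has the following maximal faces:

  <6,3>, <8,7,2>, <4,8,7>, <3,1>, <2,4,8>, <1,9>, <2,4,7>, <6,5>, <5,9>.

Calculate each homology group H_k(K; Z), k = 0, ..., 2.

H_0 ≅ Z^2,  H_1 ≅ Z,  H_2 ≅ Z.

Take the total order 1 < 2 < 3 < 4 < 5 < 6 < 7 < 8 < 9 on the vertex set. Then K (dimension 2) consists of the simplices:

  0-simplices (9): [1], [2], [3], [4], [5], [6], [7], [8], [9]
  1-simplices (11): [1,3], [1,9], [2,4], [2,7], [2,8], [3,6], [4,7], [4,8], [5,6], [5,9], [7,8]
  2-simplices (4): [2,4,7], [2,4,8], [2,7,8], [4,7,8]

so the chain groups are C_0 ≅ Z^9, C_1 ≅ Z^11, C_2 ≅ Z^4.

Boundary ∂_1: C_1 → C_0 maps an edge to its endpoints' difference, ∂[p,q] = q − p.
This gives a 9×11 integer matrix of rank 7; reducing to Smith normal form yields diagonal entries (1,1,1,1,1,1,1).

∂_2: C_2 → C_1 maps a triangle to the signed sum of its edges. For instance
  ∂[2,4,7] = [4,7] − [2,7] + [2,4],
  ∂[2,7,8] = [7,8] − [2,8] + [2,7].
As a 11×4 matrix over Z this has rank 3, with invariant factors (1,1,1).

Computing H_k = (kernel of ∂_k) / (image of ∂_{k+1}):

  H_0: rank C_0 − rank ∂_1 = 9 − 7 = 2, and the invariant factors of ∂_1 are all 1, so H_0 ≅ Z^2.
  H_1: rank ker ∂_1 − rank ∂_2 = (11 − 7) − 3 = 1, and the invariant factors of ∂_2 are all 1, so H_1 ≅ Z.
  H_2: rank ker ∂_2 − rank ∂_3 = (4 − 3) − 0 = 1, and there is no ∂_3, so H_2 ≅ Z.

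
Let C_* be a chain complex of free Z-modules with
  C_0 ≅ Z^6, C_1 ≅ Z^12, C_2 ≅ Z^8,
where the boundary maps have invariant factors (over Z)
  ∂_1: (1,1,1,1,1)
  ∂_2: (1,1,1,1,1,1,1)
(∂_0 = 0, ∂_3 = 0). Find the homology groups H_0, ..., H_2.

H_0 ≅ Z,  H_1 = 0,  H_2 ≅ Z.

H_0: b_0 = 6 − 0 − 5 = 1; torsion from ∂_1 factors > 1: none. So H_0 ≅ Z.
H_1: b_1 = 12 − 5 − 7 = 0; torsion from ∂_2 factors > 1: none. So H_1 ≅ 0.
H_2: b_2 = 8 − 7 − 0 = 1; torsion from ∂_3 factors > 1: none. So H_2 ≅ Z.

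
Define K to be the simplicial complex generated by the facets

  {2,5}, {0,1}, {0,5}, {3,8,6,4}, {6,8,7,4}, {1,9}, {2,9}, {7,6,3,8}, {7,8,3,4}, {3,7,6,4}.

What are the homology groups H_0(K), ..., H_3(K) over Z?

H_0 = Z^2,  H_1 = Z,  H_2 = 0,  H_3 = Z.

K has 10 vertices, 15 edges, 10 triangles, 5 3-simplices.
rank ∂_0 = 0, rank ∂_1 = 8 ⇒ b_0 = 10 − 0 − 8 = 2; all invariant factors of ∂_1 are 1 so no torsion. So H_0 ≅ Z^2.
rank ∂_1 = 8, rank ∂_2 = 6 ⇒ b_1 = 15 − 8 − 6 = 1; all invariant factors of ∂_2 are 1 so no torsion. So H_1 ≅ Z.
rank ∂_2 = 6, rank ∂_3 = 4 ⇒ b_2 = 10 − 6 − 4 = 0; all invariant factors of ∂_3 are 1 so no torsion. So H_2 ≅ 0.
rank ∂_3 = 4, rank ∂_4 = 0 ⇒ b_3 = 5 − 4 − 0 = 1. So H_3 ≅ Z.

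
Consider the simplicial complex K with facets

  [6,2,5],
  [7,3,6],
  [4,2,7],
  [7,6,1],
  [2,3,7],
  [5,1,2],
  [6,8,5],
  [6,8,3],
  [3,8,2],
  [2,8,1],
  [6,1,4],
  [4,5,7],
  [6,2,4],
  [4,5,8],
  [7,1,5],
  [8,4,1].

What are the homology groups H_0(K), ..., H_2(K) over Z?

H_0 ≅ Z,  H_1 ≅ Z^2,  H_2 ≅ Z.

We work with the vertex ordering 1 < 2 < 3 < 4 < 5 < 6 < 7 < 8. The simplices of K, each written with vertices in increasing order, are:

  0-simplices (8): [1], [2], [3], [4], [5], [6], [7], [8]
  1-simplices (24): (24 of them)
  2-simplices (16): [1,2,5], [1,2,8], [1,4,6], [1,4,8], [1,5,7], [1,6,7], [2,3,7], [2,3,8], [2,4,6], [2,4,7], [2,5,6], [3,6,7], [3,6,8], [4,5,7], [4,5,8], [5,6,8]

so the chain groups are C_0 ≅ Z^8, C_1 ≅ Z^24, C_2 ≅ Z^16.

∂_1: C_1 → C_0 is given by ∂[p,q] = [q] − [p].
The resulting 8×24 matrix has rank 7, and its Smith normal form has invariant factors (1,1,1,1,1,1,1).

∂_2: C_2 → C_1 acts by ∂[p,q,r] = [q,r] − [p,r] + [p,q]. For instance
  ∂[1,4,8] = [4,8] − [1,8] + [1,4],
  ∂[1,5,7] = [5,7] − [1,7] + [1,5].
The 24×16 boundary matrix has rank 15 and Smith normal form diag(1,1,1,1,1,1,1,1,1,1,1,1,1,1,1).

Now H_k = ker ∂_k / im ∂_{k+1}, so:

  H_0: rank C_0 − rank ∂_1 = 8 − 7 = 1, and the invariant factors of ∂_1 are all 1, so H_0 = Z.
  H_1: rank ker ∂_1 − rank ∂_2 = (24 − 7) − 15 = 2, and the invariant factors of ∂_2 are all 1, so H_1 = Z^2.
  H_2: rank ker ∂_2 − rank ∂_3 = (16 − 15) − 0 = 1, and there is no ∂_3, so H_2 = Z.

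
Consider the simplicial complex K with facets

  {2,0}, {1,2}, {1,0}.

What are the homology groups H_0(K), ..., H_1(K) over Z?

H_0 = Z,  H_1 = Z.

Order the vertices as 0 < 1 < 2. Listing each simplex with vertices in this order, K has dimension 1 with simplices:

  0-simplices (3): [0], [1], [2]
  1-simplices (3): [0,1], [0,2], [1,2]

Hence C_0 ≅ Z^3, C_1 ≅ Z^3.

Boundary ∂_1: C_1 → C_0 is given by ∂[p,q] = [q] − [p]. For instance
  ∂[1,2] = [2] − [1].
This gives a 3×3 integer matrix of rank 2; reducing to Smith normal form yields diagonal entries (1,1).

Now H_k = ker ∂_k / im ∂_{k+1}, so:

  H_0: rank C_0 − rank ∂_1 = 3 − 2 = 1, and the invariant factors of ∂_1 are all 1, so H_0 ≅ Z.
  H_1: rank ker ∂_1 − rank ∂_2 = (3 − 2) − 0 = 1, and there is no ∂_2, so H_1 ≅ Z.

(K is a triangulation of the circle S^1.)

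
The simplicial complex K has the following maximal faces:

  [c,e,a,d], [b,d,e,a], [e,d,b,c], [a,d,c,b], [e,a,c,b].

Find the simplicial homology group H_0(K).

H_0 = Z.

Order the vertices as a < b < c < d < e. Listing each simplex with vertices in this order, K has dimension 3 with simplices:

  0-simplices (5): a, b, c, d, e
  1-simplices (10): ab, ac, ad, ae, bc, bd, be, cd, ce, de
  2-simplices (10): abc, abd, abe, acd, ace, ade, bcd, bce, bde, cde
  3-simplices (5): abcd, abce, abde, acde, bcde

so the chain groups are C_0 ≅ Z^5, C_1 ≅ Z^10, C_2 ≅ Z^10, C_3 ≅ Z^5.

The boundary map ∂_1: C_1 → C_0 sends each edge [p,q] (with p < q) to q − p. For instance
  ∂de = e − d.
The resulting 5×10 matrix has rank 4, and its Smith normal form has invariant factors (1,1,1,1).

Boundary ∂_2: C_2 → C_1 sends each 2-simplex [p,q,r] to [q,r] − [p,r] + [p,q]. For instance
  ∂abe = be − ae + ab,
  ∂ace = ce − ae + ac.
The resulting 10×10 matrix has rank 6, and its Smith normal form has invariant factors (1,1,1,1,1,1).

The boundary map ∂_3: C_3 → C_2 sends each 3-simplex σ to the alternating sum Σ_i (−1)^i (σ with its i-th vertex removed). For instance
  ∂abcd = bcd − acd + abd − abc,
  ∂bcde = cde − bde + bce − bcd.
The 10×5 boundary matrix has rank 4 and Smith normal form diag(1,1,1,1).

Now H_k = ker ∂_k / im ∂_{k+1}, so:

  H_0: rank C_0 − rank ∂_1 = 5 − 4 = 1, and the invariant factors of ∂_1 are all 1, so H_0 = Z.

(K is a triangulation of the 3-sphere S^3.)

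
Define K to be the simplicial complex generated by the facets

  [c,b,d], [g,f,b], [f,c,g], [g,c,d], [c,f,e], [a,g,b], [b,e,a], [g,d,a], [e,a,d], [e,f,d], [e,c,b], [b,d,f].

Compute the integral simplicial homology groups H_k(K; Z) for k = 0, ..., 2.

H_0 ≅ Z,  H_1 ≅ Z/2Z,  H_2 = 0.

K has 7 vertices, 18 edges, 12 triangles.
rank ∂_0 = 0, rank ∂_1 = 6 ⇒ b_0 = 7 − 0 − 6 = 1; all invariant factors of ∂_1 are 1 so no torsion. So H_0 = Z.
rank ∂_1 = 6, rank ∂_2 = 12 ⇒ b_1 = 18 − 6 − 12 = 0; ∂_2 has invariant factor(s) [2] giving torsion. So H_1 = Z/2Z.
rank ∂_2 = 12, rank ∂_3 = 0 ⇒ b_2 = 12 − 12 − 0 = 0. So H_2 = 0.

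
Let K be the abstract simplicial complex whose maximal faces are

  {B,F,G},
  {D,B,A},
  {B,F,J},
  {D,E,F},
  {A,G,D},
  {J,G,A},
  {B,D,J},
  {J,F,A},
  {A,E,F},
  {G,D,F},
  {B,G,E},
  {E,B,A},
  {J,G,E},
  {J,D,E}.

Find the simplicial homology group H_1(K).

We work with the vertex ordering A < B < D < E < F < G < J. The simplices of K, each written with vertices in increasing order, are:

  0-simplices (7): A, B, D, E, F, G, J
  1-simplices (21): AB, AD, AE, AF, AG, AJ, BD, BE, BF, BG, BJ, DE, DF, DG, DJ, EF, EG, EJ, FG, FJ, GJ
  2-simplices (14): ABD, ABE, ADG, AEF, AFJ, AGJ, BDJ, BEG, BFG, BFJ, DEF, DEJ, DFG, EGJ

giving chain groups C_0 ≅ Z^7, C_1 ≅ Z^21, C_2 ≅ Z^14.

∂_1: C_1 → C_0 sends each edge [p,q] (with p < q) to q − p.
The resulting 7×21 matrix has rank 6, and its Smith normal form has invariant factors (1,1,1,1,1,1).

Boundary ∂_2: C_2 → C_1 sends each 2-simplex [p,q,r] to [q,r] − [p,r] + [p,q]. For instance
  ∂DFG = FG − DG + DF,
  ∂DEJ = EJ − DJ + DE.
This gives a 21×14 integer matrix of rank 13; reducing to Smith normal form yields diagonal entries (1,1,1,1,1,1,1,1,1,1,1,1,1).

Now H_k = ker ∂_k / im ∂_{k+1}, so:

  H_1: rank ker ∂_1 − rank ∂_2 = (21 − 6) − 13 = 2, and the invariant factors of ∂_2 are all 1, so H_1 = Z^2.

(K is a triangulation of the torus T^2.)

H_1 = Z^2.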